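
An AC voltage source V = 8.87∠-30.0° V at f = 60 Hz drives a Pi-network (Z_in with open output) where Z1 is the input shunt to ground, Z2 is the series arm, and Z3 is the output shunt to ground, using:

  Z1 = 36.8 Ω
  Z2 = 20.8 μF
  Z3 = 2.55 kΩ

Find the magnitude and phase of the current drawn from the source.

Step 1 — Angular frequency: ω = 2π·f = 2π·60 = 377 rad/s.
Step 2 — Component impedances:
  Z1: Z = R = 36.8 Ω
  Z2: Z = 1/(jωC) = -j/(ω·C) = 0 - j127.5 Ω
  Z3: Z = R = 2550 Ω
Step 3 — With open output, the series arm Z2 and the output shunt Z3 appear in series to ground: Z2 + Z3 = 2550 - j127.5 Ω.
Step 4 — Parallel with input shunt Z1: Z_in = Z1 || (Z2 + Z3) = 36.28 - j0.02575 Ω = 36.28∠-0.0° Ω.
Step 5 — Source phasor: V = 8.87∠-30.0° V = 7.682 - j4.435 V.
Step 6 — Ohm's law: I = V / Z_total = (7.682 - j4.435) / (36.28 - j0.02575) = 0.2118 - j0.1221 A.
Step 7 — Convert to polar: |I| = 0.2445 A, ∠I = -30.0°.

I = 0.2445∠-30.0° A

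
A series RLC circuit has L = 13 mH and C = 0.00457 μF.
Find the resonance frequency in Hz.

Step 1 — Resonance condition Im(Z)=0 gives ω₀ = 1/√(LC).
Step 2 — ω₀ = 1/√(0.013·4.57e-09) = 1.297e+05 rad/s.
Step 3 — f₀ = ω₀/(2π) = 2.065e+04 Hz.

f₀ = 2.065e+04 Hz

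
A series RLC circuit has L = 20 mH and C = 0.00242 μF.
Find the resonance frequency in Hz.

Step 1 — Resonance condition Im(Z)=0 gives ω₀ = 1/√(LC).
Step 2 — ω₀ = 1/√(0.02·2.42e-09) = 1.437e+05 rad/s.
Step 3 — f₀ = ω₀/(2π) = 2.288e+04 Hz.

f₀ = 2.288e+04 Hz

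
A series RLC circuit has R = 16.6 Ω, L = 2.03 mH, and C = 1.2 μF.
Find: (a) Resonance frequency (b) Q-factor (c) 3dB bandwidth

Step 1 — Resonance condition Im(Z)=0 gives ω₀ = 1/√(LC).
Step 2 — ω₀ = 1/√(0.00203·1.2e-06) = 2.026e+04 rad/s.
Step 3 — f₀ = ω₀/(2π) = 3225 Hz.
Step 4 — Series Q: Q = ω₀L/R = 2.026e+04·0.00203/16.6 = 2.478.
Step 5 — 3dB bandwidth: Δω = ω₀/Q = 8177 rad/s; BW = Δω/(2π) = 1301 Hz.

(a) f₀ = 3225 Hz  (b) Q = 2.478  (c) BW = 1301 Hz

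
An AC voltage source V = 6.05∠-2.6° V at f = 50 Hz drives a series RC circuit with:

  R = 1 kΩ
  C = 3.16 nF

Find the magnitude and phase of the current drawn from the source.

Step 1 — Angular frequency: ω = 2π·f = 2π·50 = 314.2 rad/s.
Step 2 — Component impedances:
  R: Z = R = 1000 Ω
  C: Z = 1/(jωC) = -j/(ω·C) = 0 - j1.007e+06 Ω
Step 3 — Series combination: Z_total = R + C = 1000 - j1.007e+06 Ω = 1.007e+06∠-89.9° Ω.
Step 4 — Source phasor: V = 6.05∠-2.6° V = 6.044 - j0.2744 V.
Step 5 — Ohm's law: I = V / Z_total = (6.044 - j0.2744) / (1000 - j1.007e+06) = 2.784e-07 + j6e-06 A.
Step 6 — Convert to polar: |I| = 6.006e-06 A, ∠I = 87.3°.

I = 6.006e-06∠87.3° A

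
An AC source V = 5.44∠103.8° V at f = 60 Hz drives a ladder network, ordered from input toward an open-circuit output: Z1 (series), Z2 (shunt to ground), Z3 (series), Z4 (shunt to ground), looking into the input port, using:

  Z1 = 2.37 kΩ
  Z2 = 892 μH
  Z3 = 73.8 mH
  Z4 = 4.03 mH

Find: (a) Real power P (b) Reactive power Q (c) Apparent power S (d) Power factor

Step 1 — Angular frequency: ω = 2π·f = 2π·60 = 377 rad/s.
Step 2 — Component impedances:
  Z1: Z = R = 2370 Ω
  Z2: Z = jωL = j·377·0.000892 = 0 + j0.3363 Ω
  Z3: Z = jωL = j·377·0.0738 = 0 + j27.82 Ω
  Z4: Z = jωL = j·377·0.00403 = 0 + j1.519 Ω
Step 3 — Ladder network (open output): work backward from the far end, alternating series and parallel combinations. Z_in = 2370 + j0.3325 Ω = 2370∠0.0° Ω.
Step 4 — Source phasor: V = 5.44∠103.8° V = -1.298 + j5.283 V.
Step 5 — Current: I = V / Z = -0.0005472 + j0.002229 A = 0.002295∠103.8° A.
Step 6 — Complex power: S = V·I* = 0.01249 + j1.752e-06 VA.
Step 7 — Real power: P = Re(S) = 0.01249 W.
Step 8 — Reactive power: Q = Im(S) = 1.752e-06 VAR.
Step 9 — Apparent power: |S| = 0.01249 VA.
Step 10 — Power factor: PF = P/|S| = 1 (lagging).

(a) P = 0.01249 W  (b) Q = 1.752e-06 VAR  (c) S = 0.01249 VA  (d) PF = 1 (lagging)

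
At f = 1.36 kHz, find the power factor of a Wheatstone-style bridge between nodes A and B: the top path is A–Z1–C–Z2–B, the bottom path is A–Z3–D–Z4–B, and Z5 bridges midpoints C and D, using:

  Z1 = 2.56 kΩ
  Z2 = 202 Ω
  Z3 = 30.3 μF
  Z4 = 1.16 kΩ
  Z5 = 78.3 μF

Step 1 — Angular frequency: ω = 2π·f = 2π·1360 = 8545 rad/s.
Step 2 — Component impedances:
  Z1: Z = R = 2560 Ω
  Z2: Z = R = 202 Ω
  Z3: Z = 1/(jωC) = -j/(ω·C) = 0 - j3.862 Ω
  Z4: Z = R = 1160 Ω
  Z5: Z = 1/(jωC) = -j/(ω·C) = 0 - j1.495 Ω
Step 3 — Bridge requires nodal analysis (the Z5 bridge couples midpoints C and D, so the two paths cannot be reduced to a simple series/parallel combination). Setting node B to ground and injecting 1 A at node A, the 3-node admittance system at A, C, D solves to V_A = Z_AB = 172.1 - j4.946 Ω = 172.1∠-1.6° Ω.
Step 4 — Power factor: PF = cos(φ) = Re(Z)/|Z| = 172.05/172.12 = 0.9996.
Step 5 — Type: Im(Z) = -4.946 ⇒ leading (phase φ = -1.6°).

PF = 0.9996 (leading, φ = -1.6°)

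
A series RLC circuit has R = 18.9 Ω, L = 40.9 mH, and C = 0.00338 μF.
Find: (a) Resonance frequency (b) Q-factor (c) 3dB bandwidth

Step 1 — Resonance: ω₀ = 1/√(LC) = 1/√(0.0409·3.38e-09) = 8.505e+04 rad/s.
Step 2 — f₀ = ω₀/(2π) = 1.354e+04 Hz.
Step 3 — Series Q: Q = ω₀L/R = 8.505e+04·0.0409/18.9 = 184.1.
Step 4 — Bandwidth: Δω = ω₀/Q = 462.1 rad/s; BW = Δω/(2π) = 73.55 Hz.

(a) f₀ = 1.354e+04 Hz  (b) Q = 184.1  (c) BW = 73.55 Hz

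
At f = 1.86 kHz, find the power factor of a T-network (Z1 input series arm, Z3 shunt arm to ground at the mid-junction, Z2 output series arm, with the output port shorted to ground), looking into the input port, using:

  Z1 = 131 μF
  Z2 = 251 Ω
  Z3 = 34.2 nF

Step 1 — Angular frequency: ω = 2π·f = 2π·1860 = 1.169e+04 rad/s.
Step 2 — Component impedances:
  Z1: Z = 1/(jωC) = -j/(ω·C) = 0 - j0.6532 Ω
  Z2: Z = R = 251 Ω
  Z3: Z = 1/(jωC) = -j/(ω·C) = 0 - j2502 Ω
Step 3 — With the output port shorted to ground, the output series arm Z2 runs from the junction to ground; the shunt arm Z3 also runs from the junction to ground. They appear in parallel: Z3 || Z2 = 248.5 - j24.93 Ω.
Step 4 — Series with input arm Z1: Z_in = Z1 + (Z3 || Z2) = 248.5 - j25.58 Ω = 249.8∠-5.9° Ω.
Step 5 — Power factor: PF = cos(φ) = Re(Z)/|Z| = 248.499/249.812 = 0.9947.
Step 6 — Type: Im(Z) = -25.58 ⇒ leading (phase φ = -5.9°).

PF = 0.9947 (leading, φ = -5.9°)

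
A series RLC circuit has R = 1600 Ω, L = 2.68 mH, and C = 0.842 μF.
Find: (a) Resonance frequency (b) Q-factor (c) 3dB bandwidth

Step 1 — Resonance: ω₀ = 1/√(LC) = 1/√(0.00268·8.42e-07) = 2.105e+04 rad/s.
Step 2 — f₀ = ω₀/(2π) = 3350 Hz.
Step 3 — Series Q: Q = ω₀L/R = 2.105e+04·0.00268/1600 = 0.03526.
Step 4 — Bandwidth: Δω = ω₀/Q = 5.97e+05 rad/s; BW = Δω/(2π) = 9.502e+04 Hz.

(a) f₀ = 3350 Hz  (b) Q = 0.03526  (c) BW = 9.502e+04 Hz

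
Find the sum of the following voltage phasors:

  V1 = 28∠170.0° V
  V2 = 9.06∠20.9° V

Step 1 — Convert each phasor to rectangular form:
  V1 = 28·(cos(170.0°) + j·sin(170.0°)) = -27.57 + j4.862 V
  V2 = 9.06·(cos(20.9°) + j·sin(20.9°)) = 8.464 + j3.232 V
Step 2 — Sum components: V_total = -19.11 + j8.094 V.
Step 3 — Convert to polar: |V_total| = 20.75 V, ∠V_total = 157.0°.

V_total = 20.75∠157.0° V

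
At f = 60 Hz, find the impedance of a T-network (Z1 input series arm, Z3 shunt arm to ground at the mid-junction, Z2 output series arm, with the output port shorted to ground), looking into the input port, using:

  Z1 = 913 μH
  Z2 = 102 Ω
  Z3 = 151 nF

Step 1 — Angular frequency: ω = 2π·f = 2π·60 = 377 rad/s.
Step 2 — Component impedances:
  Z1: Z = jωL = j·377·0.000913 = 0 + j0.3442 Ω
  Z2: Z = R = 102 Ω
  Z3: Z = 1/(jωC) = -j/(ω·C) = 0 - j1.757e+04 Ω
Step 3 — With the output port shorted to ground, the output series arm Z2 runs from the junction to ground; the shunt arm Z3 also runs from the junction to ground. They appear in parallel: Z3 || Z2 = 102 - j0.5922 Ω.
Step 4 — Series with input arm Z1: Z_in = Z1 + (Z3 || Z2) = 102 - j0.248 Ω = 102∠-0.1° Ω.

Z = 102 - j0.248 Ω = 102∠-0.1° Ω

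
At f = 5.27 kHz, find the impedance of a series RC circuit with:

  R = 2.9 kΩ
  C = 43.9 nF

Step 1 — Angular frequency: ω = 2π·f = 2π·5270 = 3.311e+04 rad/s.
Step 2 — Component impedances:
  R: Z = R = 2900 Ω
  C: Z = 1/(jωC) = -j/(ω·C) = 0 - j687.9 Ω
Step 3 — Series combination: Z_total = R + C = 2900 - j687.9 Ω = 2980∠-13.3° Ω.

Z = 2900 - j687.9 Ω = 2980∠-13.3° Ω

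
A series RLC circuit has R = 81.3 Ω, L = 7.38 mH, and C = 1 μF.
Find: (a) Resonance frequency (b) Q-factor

Step 1 — Resonance condition Im(Z)=0 gives ω₀ = 1/√(LC).
Step 2 — ω₀ = 1/√(0.00738·1e-06) = 1.164e+04 rad/s.
Step 3 — f₀ = ω₀/(2π) = 1853 Hz.
Step 4 — Series Q: Q = ω₀L/R = 1.164e+04·0.00738/81.3 = 1.057.

(a) f₀ = 1853 Hz  (b) Q = 1.057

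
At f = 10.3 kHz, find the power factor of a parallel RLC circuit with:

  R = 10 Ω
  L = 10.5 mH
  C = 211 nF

Step 1 — Angular frequency: ω = 2π·f = 2π·1.03e+04 = 6.472e+04 rad/s.
Step 2 — Component impedances:
  R: Z = R = 10 Ω
  L: Z = jωL = j·6.472e+04·0.0105 = 0 + j679.5 Ω
  C: Z = 1/(jωC) = -j/(ω·C) = 0 - j73.23 Ω
Step 3 — Parallel combination: 1/Z_total = 1/R + 1/L + 1/C; Z_total = 9.854 - j1.201 Ω = 9.927∠-6.9° Ω.
Step 4 — Power factor: PF = cos(φ) = Re(Z)/|Z| = 9.8537/9.9266 = 0.9927.
Step 5 — Type: Im(Z) = -1.201 ⇒ leading (phase φ = -6.9°).

PF = 0.9927 (leading, φ = -6.9°)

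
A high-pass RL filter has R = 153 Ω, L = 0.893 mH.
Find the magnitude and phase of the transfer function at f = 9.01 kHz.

Step 1 — Angular frequency: ω = 2π·9010 = 5.661e+04 rad/s.
Step 2 — Transfer function: H(jω) = jωL/(R + jωL).
Step 3 — Numerator jωL = j·50.55; denominator R + jωL = 153 + j50.55.
Step 4 — H = 0.09843 + j0.2979.
Step 5 — Magnitude: |H| = 0.3137 (-10.1 dB); phase: φ = 71.7°.

|H| = 0.3137 (-10.1 dB), φ = 71.7°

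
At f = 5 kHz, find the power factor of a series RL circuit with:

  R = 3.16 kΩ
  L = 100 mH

Step 1 — Angular frequency: ω = 2π·f = 2π·5000 = 3.142e+04 rad/s.
Step 2 — Component impedances:
  R: Z = R = 3160 Ω
  L: Z = jωL = j·3.142e+04·0.1 = 0 + j3142 Ω
Step 3 — Series combination: Z_total = R + L = 3160 + j3142 Ω = 4456∠44.8° Ω.
Step 4 — Power factor: PF = cos(φ) = Re(Z)/|Z| = 3160/4456 = 0.7092.
Step 5 — Type: Im(Z) = 3142 ⇒ lagging (phase φ = 44.8°).

PF = 0.7092 (lagging, φ = 44.8°)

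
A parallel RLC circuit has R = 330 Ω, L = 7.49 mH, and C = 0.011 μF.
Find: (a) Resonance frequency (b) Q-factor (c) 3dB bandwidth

Step 1 — Resonance: ω₀ = 1/√(LC) = 1/√(0.00749·1.1e-08) = 1.102e+05 rad/s.
Step 2 — f₀ = ω₀/(2π) = 1.753e+04 Hz.
Step 3 — Parallel Q: Q = R/(ω₀L) = 330/(1.102e+05·0.00749) = 0.3999.
Step 4 — Bandwidth: Δω = ω₀/Q = 2.755e+05 rad/s; BW = Δω/(2π) = 4.384e+04 Hz.

(a) f₀ = 1.753e+04 Hz  (b) Q = 0.3999  (c) BW = 4.384e+04 Hz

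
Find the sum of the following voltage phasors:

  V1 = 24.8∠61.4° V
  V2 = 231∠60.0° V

Step 1 — Convert each phasor to rectangular form:
  V1 = 24.8·(cos(61.4°) + j·sin(61.4°)) = 11.87 + j21.77 V
  V2 = 231·(cos(60.0°) + j·sin(60.0°)) = 115.5 + j200.1 V
Step 2 — Sum components: V_total = 127.4 + j221.8 V.
Step 3 — Convert to polar: |V_total| = 255.8 V, ∠V_total = 60.1°.

V_total = 255.8∠60.1° V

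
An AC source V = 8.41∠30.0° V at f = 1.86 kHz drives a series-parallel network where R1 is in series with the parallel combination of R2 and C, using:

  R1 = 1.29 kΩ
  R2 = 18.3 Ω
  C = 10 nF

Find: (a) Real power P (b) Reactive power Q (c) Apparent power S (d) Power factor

Step 1 — Angular frequency: ω = 2π·f = 2π·1860 = 1.169e+04 rad/s.
Step 2 — Component impedances:
  R1: Z = R = 1290 Ω
  R2: Z = R = 18.3 Ω
  C: Z = 1/(jωC) = -j/(ω·C) = 0 - j8557 Ω
Step 3 — Parallel branch: R2 || C = 1/(1/R2 + 1/C) = 18.3 - j0.03914 Ω.
Step 4 — Series with R1: Z_total = R1 + (R2 || C) = 1308 - j0.03914 Ω = 1308∠-0.0° Ω.
Step 5 — Source phasor: V = 8.41∠30.0° V = 7.283 + j4.205 V.
Step 6 — Current: I = V / Z = 0.005567 + j0.003214 A = 0.006428∠30.0° A.
Step 7 — Complex power: S = V·I* = 0.05406 - j1.617e-06 VA.
Step 8 — Real power: P = Re(S) = 0.05406 W.
Step 9 — Reactive power: Q = Im(S) = -1.617e-06 VAR.
Step 10 — Apparent power: |S| = 0.05406 VA.
Step 11 — Power factor: PF = P/|S| = 1 (leading).

(a) P = 0.05406 W  (b) Q = -1.617e-06 VAR  (c) S = 0.05406 VA  (d) PF = 1 (leading)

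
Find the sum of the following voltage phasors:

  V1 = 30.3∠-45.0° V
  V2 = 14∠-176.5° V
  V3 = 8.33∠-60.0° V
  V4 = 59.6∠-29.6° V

Step 1 — Convert each phasor to rectangular form:
  V1 = 30.3·(cos(-45.0°) + j·sin(-45.0°)) = 21.43 - j21.43 V
  V2 = 14·(cos(-176.5°) + j·sin(-176.5°)) = -13.97 - j0.8547 V
  V3 = 8.33·(cos(-60.0°) + j·sin(-60.0°)) = 4.165 - j7.214 V
  V4 = 59.6·(cos(-29.6°) + j·sin(-29.6°)) = 51.82 - j29.44 V
Step 2 — Sum components: V_total = 63.44 - j58.93 V.
Step 3 — Convert to polar: |V_total| = 86.59 V, ∠V_total = -42.9°.

V_total = 86.59∠-42.9° V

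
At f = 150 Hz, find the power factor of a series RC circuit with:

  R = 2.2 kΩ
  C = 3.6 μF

Step 1 — Angular frequency: ω = 2π·f = 2π·150 = 942.5 rad/s.
Step 2 — Component impedances:
  R: Z = R = 2200 Ω
  C: Z = 1/(jωC) = -j/(ω·C) = 0 - j294.7 Ω
Step 3 — Series combination: Z_total = R + C = 2200 - j294.7 Ω = 2220∠-7.6° Ω.
Step 4 — Power factor: PF = cos(φ) = Re(Z)/|Z| = 2200/2219.7 = 0.9911.
Step 5 — Type: Im(Z) = -294.7 ⇒ leading (phase φ = -7.6°).

PF = 0.9911 (leading, φ = -7.6°)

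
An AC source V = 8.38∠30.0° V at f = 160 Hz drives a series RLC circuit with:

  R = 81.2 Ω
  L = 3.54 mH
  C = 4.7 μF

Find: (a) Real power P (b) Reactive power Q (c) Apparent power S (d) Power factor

Step 1 — Angular frequency: ω = 2π·f = 2π·160 = 1005 rad/s.
Step 2 — Component impedances:
  R: Z = R = 81.2 Ω
  L: Z = jωL = j·1005·0.00354 = 0 + j3.559 Ω
  C: Z = 1/(jωC) = -j/(ω·C) = 0 - j211.6 Ω
Step 3 — Series combination: Z_total = R + L + C = 81.2 - j208.1 Ω = 223.4∠-68.7° Ω.
Step 4 — Source phasor: V = 8.38∠30.0° V = 7.257 + j4.19 V.
Step 5 — Current: I = V / Z = -0.005664 + j0.03709 A = 0.03752∠98.7° A.
Step 6 — Complex power: S = V·I* = 0.1143 - j0.2929 VA.
Step 7 — Real power: P = Re(S) = 0.1143 W.
Step 8 — Reactive power: Q = Im(S) = -0.2929 VAR.
Step 9 — Apparent power: |S| = 0.3144 VA.
Step 10 — Power factor: PF = P/|S| = 0.3635 (leading).

(a) P = 0.1143 W  (b) Q = -0.2929 VAR  (c) S = 0.3144 VA  (d) PF = 0.3635 (leading)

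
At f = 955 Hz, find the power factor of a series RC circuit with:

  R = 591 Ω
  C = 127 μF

Step 1 — Angular frequency: ω = 2π·f = 2π·955 = 6000 rad/s.
Step 2 — Component impedances:
  R: Z = R = 591 Ω
  C: Z = 1/(jωC) = -j/(ω·C) = 0 - j1.312 Ω
Step 3 — Series combination: Z_total = R + C = 591 - j1.312 Ω = 591∠-0.1° Ω.
Step 4 — Power factor: PF = cos(φ) = Re(Z)/|Z| = 591/591 = 1.
Step 5 — Type: Im(Z) = -1.312 ⇒ leading (phase φ = -0.1°).

PF = 1 (leading, φ = -0.1°)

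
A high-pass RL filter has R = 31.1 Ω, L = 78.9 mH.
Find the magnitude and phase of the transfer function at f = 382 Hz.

Step 1 — Angular frequency: ω = 2π·382 = 2400 rad/s.
Step 2 — Transfer function: H(jω) = jωL/(R + jωL).
Step 3 — Numerator jωL = j·189.4; denominator R + jωL = 31.1 + j189.4.
Step 4 — H = 0.9737 + j0.1599.
Step 5 — Magnitude: |H| = 0.9868 (-0.1 dB); phase: φ = 9.3°.

|H| = 0.9868 (-0.1 dB), φ = 9.3°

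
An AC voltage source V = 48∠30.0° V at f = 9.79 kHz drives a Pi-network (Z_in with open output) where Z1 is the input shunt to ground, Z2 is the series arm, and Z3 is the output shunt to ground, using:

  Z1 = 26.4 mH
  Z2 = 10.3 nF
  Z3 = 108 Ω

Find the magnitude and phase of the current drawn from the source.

Step 1 — Angular frequency: ω = 2π·f = 2π·9790 = 6.151e+04 rad/s.
Step 2 — Component impedances:
  Z1: Z = jωL = j·6.151e+04·0.0264 = 0 + j1624 Ω
  Z2: Z = 1/(jωC) = -j/(ω·C) = 0 - j1578 Ω
  Z3: Z = R = 108 Ω
Step 3 — With open output, the series arm Z2 and the output shunt Z3 appear in series to ground: Z2 + Z3 = 108 - j1578 Ω.
Step 4 — Parallel with input shunt Z1: Z_in = Z1 || (Z2 + Z3) = 2.073e+04 - j7124 Ω = 2.192e+04∠-19.0° Ω.
Step 5 — Source phasor: V = 48∠30.0° V = 41.57 + j24 V.
Step 6 — Ohm's law: I = V / Z_total = (41.57 + j24) / (2.073e+04 - j7124) = 0.001438 + j0.001652 A.
Step 7 — Convert to polar: |I| = 0.00219 A, ∠I = 49.0°.

I = 0.00219∠49.0° A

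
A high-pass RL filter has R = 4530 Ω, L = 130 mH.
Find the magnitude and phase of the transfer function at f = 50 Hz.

Step 1 — Angular frequency: ω = 2π·50 = 314.2 rad/s.
Step 2 — Transfer function: H(jω) = jωL/(R + jωL).
Step 3 — Numerator jωL = j·40.84; denominator R + jωL = 4530 + j40.84.
Step 4 — H = 8.127e-05 + j0.009015.
Step 5 — Magnitude: |H| = 0.009015 (-40.9 dB); phase: φ = 89.5°.

|H| = 0.009015 (-40.9 dB), φ = 89.5°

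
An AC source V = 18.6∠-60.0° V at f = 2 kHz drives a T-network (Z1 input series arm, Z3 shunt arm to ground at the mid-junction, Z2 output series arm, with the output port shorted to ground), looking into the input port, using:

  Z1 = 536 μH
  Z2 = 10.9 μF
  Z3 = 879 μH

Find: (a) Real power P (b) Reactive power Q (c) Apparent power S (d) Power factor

Step 1 — Angular frequency: ω = 2π·f = 2π·2000 = 1.257e+04 rad/s.
Step 2 — Component impedances:
  Z1: Z = jωL = j·1.257e+04·0.000536 = 0 + j6.736 Ω
  Z2: Z = 1/(jωC) = -j/(ω·C) = 0 - j7.301 Ω
  Z3: Z = jωL = j·1.257e+04·0.000879 = 0 + j11.05 Ω
Step 3 — With the output port shorted to ground, the output series arm Z2 runs from the junction to ground; the shunt arm Z3 also runs from the junction to ground. They appear in parallel: Z3 || Z2 = 0 - j21.53 Ω.
Step 4 — Series with input arm Z1: Z_in = Z1 + (Z3 || Z2) = 0 - j14.8 Ω = 14.8∠-90.0° Ω.
Step 5 — Source phasor: V = 18.6∠-60.0° V = 9.3 - j16.11 V.
Step 6 — Current: I = V / Z = 1.089 + j0.6285 A = 1.257∠30.0° A.
Step 7 — Complex power: S = V·I* = 0 - j23.38 VA.
Step 8 — Real power: P = Re(S) = 0 W.
Step 9 — Reactive power: Q = Im(S) = -23.38 VAR.
Step 10 — Apparent power: |S| = 23.38 VA.
Step 11 — Power factor: PF = P/|S| = 0 (leading).

(a) P = 0 W  (b) Q = -23.38 VAR  (c) S = 23.38 VA  (d) PF = 0 (leading)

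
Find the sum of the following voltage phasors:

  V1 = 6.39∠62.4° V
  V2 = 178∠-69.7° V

Step 1 — Convert each phasor to rectangular form:
  V1 = 6.39·(cos(62.4°) + j·sin(62.4°)) = 2.96 + j5.663 V
  V2 = 178·(cos(-69.7°) + j·sin(-69.7°)) = 61.75 - j166.9 V
Step 2 — Sum components: V_total = 64.72 - j161.3 V.
Step 3 — Convert to polar: |V_total| = 173.8 V, ∠V_total = -68.1°.

V_total = 173.8∠-68.1° V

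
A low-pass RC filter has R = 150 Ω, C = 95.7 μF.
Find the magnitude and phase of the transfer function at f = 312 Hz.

Step 1 — Angular frequency: ω = 2π·312 = 1960 rad/s.
Step 2 — Transfer function: H(jω) = 1/(1 + jωRC).
Step 3 — Denominator: 1 + jωRC = 1 + j·1960·150·9.57e-05 = 1 + j28.14.
Step 4 — H = 0.001261 - j0.03549.
Step 5 — Magnitude: |H| = 0.03551 (-29.0 dB); phase: φ = -88.0°.

|H| = 0.03551 (-29.0 dB), φ = -88.0°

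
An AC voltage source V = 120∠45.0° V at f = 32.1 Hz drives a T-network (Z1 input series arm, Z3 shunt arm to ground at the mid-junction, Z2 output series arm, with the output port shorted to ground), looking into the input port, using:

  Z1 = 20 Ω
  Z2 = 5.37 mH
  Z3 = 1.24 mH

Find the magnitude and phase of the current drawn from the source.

Step 1 — Angular frequency: ω = 2π·f = 2π·32.1 = 201.7 rad/s.
Step 2 — Component impedances:
  Z1: Z = R = 20 Ω
  Z2: Z = jωL = j·201.7·0.00537 = 0 + j1.083 Ω
  Z3: Z = jωL = j·201.7·0.00124 = 0 + j0.2501 Ω
Step 3 — With the output port shorted to ground, the output series arm Z2 runs from the junction to ground; the shunt arm Z3 also runs from the junction to ground. They appear in parallel: Z3 || Z2 = 0 + j0.2032 Ω.
Step 4 — Series with input arm Z1: Z_in = Z1 + (Z3 || Z2) = 20 + j0.2032 Ω = 20∠0.6° Ω.
Step 5 — Source phasor: V = 120∠45.0° V = 84.85 + j84.85 V.
Step 6 — Ohm's law: I = V / Z_total = (84.85 + j84.85) / (20 + j0.2032) = 4.285 + j4.199 A.
Step 7 — Convert to polar: |I| = 6 A, ∠I = 44.4°.

I = 6∠44.4° A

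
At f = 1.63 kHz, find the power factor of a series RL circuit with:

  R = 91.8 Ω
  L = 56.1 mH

Step 1 — Angular frequency: ω = 2π·f = 2π·1630 = 1.024e+04 rad/s.
Step 2 — Component impedances:
  R: Z = R = 91.8 Ω
  L: Z = jωL = j·1.024e+04·0.0561 = 0 + j574.6 Ω
Step 3 — Series combination: Z_total = R + L = 91.8 + j574.6 Ω = 581.8∠80.9° Ω.
Step 4 — Power factor: PF = cos(φ) = Re(Z)/|Z| = 91.8/581.8 = 0.1578.
Step 5 — Type: Im(Z) = 574.6 ⇒ lagging (phase φ = 80.9°).

PF = 0.1578 (lagging, φ = 80.9°)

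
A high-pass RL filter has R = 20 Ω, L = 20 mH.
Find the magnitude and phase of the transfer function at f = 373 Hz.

Step 1 — Angular frequency: ω = 2π·373 = 2344 rad/s.
Step 2 — Transfer function: H(jω) = jωL/(R + jωL).
Step 3 — Numerator jωL = j·46.87; denominator R + jωL = 20 + j46.87.
Step 4 — H = 0.846 + j0.361.
Step 5 — Magnitude: |H| = 0.9198 (-0.7 dB); phase: φ = 23.1°.

|H| = 0.9198 (-0.7 dB), φ = 23.1°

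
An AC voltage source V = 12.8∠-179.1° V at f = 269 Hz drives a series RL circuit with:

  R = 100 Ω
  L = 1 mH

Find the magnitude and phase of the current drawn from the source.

Step 1 — Angular frequency: ω = 2π·f = 2π·269 = 1690 rad/s.
Step 2 — Component impedances:
  R: Z = R = 100 Ω
  L: Z = jωL = j·1690·0.001 = 0 + j1.69 Ω
Step 3 — Series combination: Z_total = R + L = 100 + j1.69 Ω = 100∠1.0° Ω.
Step 4 — Source phasor: V = 12.8∠-179.1° V = -12.8 - j0.2011 V.
Step 5 — Ohm's law: I = V / Z_total = (-12.8 - j0.2011) / (100 + j1.69) = -0.128 + j0.0001526 A.
Step 6 — Convert to polar: |I| = 0.128 A, ∠I = 179.9°.

I = 0.128∠179.9° A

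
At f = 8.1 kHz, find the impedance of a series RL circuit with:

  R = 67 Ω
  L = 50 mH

Step 1 — Angular frequency: ω = 2π·f = 2π·8100 = 5.089e+04 rad/s.
Step 2 — Component impedances:
  R: Z = R = 67 Ω
  L: Z = jωL = j·5.089e+04·0.05 = 0 + j2545 Ω
Step 3 — Series combination: Z_total = R + L = 67 + j2545 Ω = 2546∠88.5° Ω.

Z = 67 + j2545 Ω = 2546∠88.5° Ω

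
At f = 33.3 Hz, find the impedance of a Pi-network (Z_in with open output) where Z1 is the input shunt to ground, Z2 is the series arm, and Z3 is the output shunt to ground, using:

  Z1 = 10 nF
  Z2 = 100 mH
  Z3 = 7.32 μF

Step 1 — Angular frequency: ω = 2π·f = 2π·33.3 = 209.2 rad/s.
Step 2 — Component impedances:
  Z1: Z = 1/(jωC) = -j/(ω·C) = 0 - j4.779e+05 Ω
  Z2: Z = jωL = j·209.2·0.1 = 0 + j20.92 Ω
  Z3: Z = 1/(jωC) = -j/(ω·C) = 0 - j652.9 Ω
Step 3 — With open output, the series arm Z2 and the output shunt Z3 appear in series to ground: Z2 + Z3 = 0 - j632 Ω.
Step 4 — Parallel with input shunt Z1: Z_in = Z1 || (Z2 + Z3) = 0 - j631.2 Ω = 631.2∠-90.0° Ω.

Z = 0 - j631.2 Ω = 631.2∠-90.0° Ω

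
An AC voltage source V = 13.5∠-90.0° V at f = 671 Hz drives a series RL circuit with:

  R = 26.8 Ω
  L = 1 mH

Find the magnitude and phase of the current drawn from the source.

Step 1 — Angular frequency: ω = 2π·f = 2π·671 = 4216 rad/s.
Step 2 — Component impedances:
  R: Z = R = 26.8 Ω
  L: Z = jωL = j·4216·0.001 = 0 + j4.216 Ω
Step 3 — Series combination: Z_total = R + L = 26.8 + j4.216 Ω = 27.13∠8.9° Ω.
Step 4 — Source phasor: V = 13.5∠-90.0° V = 0 - j13.5 V.
Step 5 — Ohm's law: I = V / Z_total = (0 - j13.5) / (26.8 + j4.216) = -0.07733 - j0.4916 A.
Step 6 — Convert to polar: |I| = 0.4976 A, ∠I = -98.9°.

I = 0.4976∠-98.9° A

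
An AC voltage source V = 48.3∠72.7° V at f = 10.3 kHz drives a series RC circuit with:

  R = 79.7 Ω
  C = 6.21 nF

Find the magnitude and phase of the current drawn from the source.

Step 1 — Angular frequency: ω = 2π·f = 2π·1.03e+04 = 6.472e+04 rad/s.
Step 2 — Component impedances:
  R: Z = R = 79.7 Ω
  C: Z = 1/(jωC) = -j/(ω·C) = 0 - j2488 Ω
Step 3 — Series combination: Z_total = R + C = 79.7 - j2488 Ω = 2490∠-88.2° Ω.
Step 4 — Source phasor: V = 48.3∠72.7° V = 14.36 + j46.11 V.
Step 5 — Ohm's law: I = V / Z_total = (14.36 + j46.11) / (79.7 - j2488) = -0.01833 + j0.00636 A.
Step 6 — Convert to polar: |I| = 0.0194 A, ∠I = 160.9°.

I = 0.0194∠160.9° A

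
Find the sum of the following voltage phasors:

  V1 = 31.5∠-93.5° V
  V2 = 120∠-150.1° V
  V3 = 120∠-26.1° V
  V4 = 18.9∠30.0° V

Step 1 — Convert each phasor to rectangular form:
  V1 = 31.5·(cos(-93.5°) + j·sin(-93.5°)) = -1.923 - j31.44 V
  V2 = 120·(cos(-150.1°) + j·sin(-150.1°)) = -104 - j59.82 V
  V3 = 120·(cos(-26.1°) + j·sin(-26.1°)) = 107.8 - j52.79 V
  V4 = 18.9·(cos(30.0°) + j·sin(30.0°)) = 16.37 + j9.45 V
Step 2 — Sum components: V_total = 18.18 - j134.6 V.
Step 3 — Convert to polar: |V_total| = 135.8 V, ∠V_total = -82.3°.

V_total = 135.8∠-82.3° V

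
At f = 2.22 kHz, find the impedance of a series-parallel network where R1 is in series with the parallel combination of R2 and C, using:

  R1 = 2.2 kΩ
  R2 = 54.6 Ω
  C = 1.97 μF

Step 1 — Angular frequency: ω = 2π·f = 2π·2220 = 1.395e+04 rad/s.
Step 2 — Component impedances:
  R1: Z = R = 2200 Ω
  R2: Z = R = 54.6 Ω
  C: Z = 1/(jωC) = -j/(ω·C) = 0 - j36.39 Ω
Step 3 — Parallel branch: R2 || C = 1/(1/R2 + 1/C) = 16.79 - j25.2 Ω.
Step 4 — Series with R1: Z_total = R1 + (R2 || C) = 2217 - j25.2 Ω = 2217∠-0.7° Ω.

Z = 2217 - j25.2 Ω = 2217∠-0.7° Ω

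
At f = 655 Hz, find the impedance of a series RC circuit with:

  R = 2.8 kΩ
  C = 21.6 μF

Step 1 — Angular frequency: ω = 2π·f = 2π·655 = 4115 rad/s.
Step 2 — Component impedances:
  R: Z = R = 2800 Ω
  C: Z = 1/(jωC) = -j/(ω·C) = 0 - j11.25 Ω
Step 3 — Series combination: Z_total = R + C = 2800 - j11.25 Ω = 2800∠-0.2° Ω.

Z = 2800 - j11.25 Ω = 2800∠-0.2° Ω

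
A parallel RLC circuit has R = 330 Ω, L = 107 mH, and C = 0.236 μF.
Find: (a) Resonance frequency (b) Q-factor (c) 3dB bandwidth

Step 1 — Resonance: ω₀ = 1/√(LC) = 1/√(0.107·2.36e-07) = 6293 rad/s.
Step 2 — f₀ = ω₀/(2π) = 1002 Hz.
Step 3 — Parallel Q: Q = R/(ω₀L) = 330/(6293·0.107) = 0.4901.
Step 4 — Bandwidth: Δω = ω₀/Q = 1.284e+04 rad/s; BW = Δω/(2π) = 2044 Hz.

(a) f₀ = 1002 Hz  (b) Q = 0.4901  (c) BW = 2044 Hz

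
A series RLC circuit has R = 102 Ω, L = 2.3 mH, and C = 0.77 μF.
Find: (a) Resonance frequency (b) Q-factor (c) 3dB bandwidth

Step 1 — Resonance condition Im(Z)=0 gives ω₀ = 1/√(LC).
Step 2 — ω₀ = 1/√(0.0023·7.7e-07) = 2.376e+04 rad/s.
Step 3 — f₀ = ω₀/(2π) = 3782 Hz.
Step 4 — Series Q: Q = ω₀L/R = 2.376e+04·0.0023/102 = 0.5358.
Step 5 — 3dB bandwidth: Δω = ω₀/Q = 4.435e+04 rad/s; BW = Δω/(2π) = 7058 Hz.

(a) f₀ = 3782 Hz  (b) Q = 0.5358  (c) BW = 7058 Hz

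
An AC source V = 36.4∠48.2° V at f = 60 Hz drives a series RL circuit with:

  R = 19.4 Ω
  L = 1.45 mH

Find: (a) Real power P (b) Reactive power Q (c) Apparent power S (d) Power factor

Step 1 — Angular frequency: ω = 2π·f = 2π·60 = 377 rad/s.
Step 2 — Component impedances:
  R: Z = R = 19.4 Ω
  L: Z = jωL = j·377·0.00145 = 0 + j0.5466 Ω
Step 3 — Series combination: Z_total = R + L = 19.4 + j0.5466 Ω = 19.41∠1.6° Ω.
Step 4 — Source phasor: V = 36.4∠48.2° V = 24.26 + j27.14 V.
Step 5 — Current: I = V / Z = 1.289 + j1.362 A = 1.876∠46.6° A.
Step 6 — Complex power: S = V·I* = 68.24 + j1.923 VA.
Step 7 — Real power: P = Re(S) = 68.24 W.
Step 8 — Reactive power: Q = Im(S) = 1.923 VAR.
Step 9 — Apparent power: |S| = 68.27 VA.
Step 10 — Power factor: PF = P/|S| = 0.9996 (lagging).

(a) P = 68.24 W  (b) Q = 1.923 VAR  (c) S = 68.27 VA  (d) PF = 0.9996 (lagging)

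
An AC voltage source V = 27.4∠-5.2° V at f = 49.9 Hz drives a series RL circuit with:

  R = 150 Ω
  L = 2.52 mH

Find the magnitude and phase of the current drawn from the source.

Step 1 — Angular frequency: ω = 2π·f = 2π·49.9 = 313.5 rad/s.
Step 2 — Component impedances:
  R: Z = R = 150 Ω
  L: Z = jωL = j·313.5·0.00252 = 0 + j0.7901 Ω
Step 3 — Series combination: Z_total = R + L = 150 + j0.7901 Ω = 150∠0.3° Ω.
Step 4 — Source phasor: V = 27.4∠-5.2° V = 27.29 - j2.483 V.
Step 5 — Ohm's law: I = V / Z_total = (27.29 - j2.483) / (150 + j0.7901) = 0.1818 - j0.01751 A.
Step 6 — Convert to polar: |I| = 0.1827 A, ∠I = -5.5°.

I = 0.1827∠-5.5° A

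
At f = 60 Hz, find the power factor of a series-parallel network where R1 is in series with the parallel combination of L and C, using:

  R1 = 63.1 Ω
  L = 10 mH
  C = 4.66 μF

Step 1 — Angular frequency: ω = 2π·f = 2π·60 = 377 rad/s.
Step 2 — Component impedances:
  R1: Z = R = 63.1 Ω
  L: Z = jωL = j·377·0.01 = 0 + j3.77 Ω
  C: Z = 1/(jωC) = -j/(ω·C) = 0 - j569.2 Ω
Step 3 — Parallel branch: L || C = 1/(1/L + 1/C) = 0 + j3.795 Ω.
Step 4 — Series with R1: Z_total = R1 + (L || C) = 63.1 + j3.795 Ω = 63.21∠3.4° Ω.
Step 5 — Power factor: PF = cos(φ) = Re(Z)/|Z| = 63.1/63.214 = 0.9982.
Step 6 — Type: Im(Z) = 3.795 ⇒ lagging (phase φ = 3.4°).

PF = 0.9982 (lagging, φ = 3.4°)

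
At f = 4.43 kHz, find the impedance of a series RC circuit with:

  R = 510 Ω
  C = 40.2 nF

Step 1 — Angular frequency: ω = 2π·f = 2π·4430 = 2.783e+04 rad/s.
Step 2 — Component impedances:
  R: Z = R = 510 Ω
  C: Z = 1/(jωC) = -j/(ω·C) = 0 - j893.7 Ω
Step 3 — Series combination: Z_total = R + C = 510 - j893.7 Ω = 1029∠-60.3° Ω.

Z = 510 - j893.7 Ω = 1029∠-60.3° Ω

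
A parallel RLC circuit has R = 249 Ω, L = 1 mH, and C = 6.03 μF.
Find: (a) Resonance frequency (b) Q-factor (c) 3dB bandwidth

Step 1 — Resonance: ω₀ = 1/√(LC) = 1/√(0.001·6.03e-06) = 1.288e+04 rad/s.
Step 2 — f₀ = ω₀/(2π) = 2050 Hz.
Step 3 — Parallel Q: Q = R/(ω₀L) = 249/(1.288e+04·0.001) = 19.34.
Step 4 — Bandwidth: Δω = ω₀/Q = 666 rad/s; BW = Δω/(2π) = 106 Hz.

(a) f₀ = 2050 Hz  (b) Q = 19.34  (c) BW = 106 Hz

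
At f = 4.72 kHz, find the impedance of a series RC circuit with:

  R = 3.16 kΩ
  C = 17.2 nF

Step 1 — Angular frequency: ω = 2π·f = 2π·4720 = 2.966e+04 rad/s.
Step 2 — Component impedances:
  R: Z = R = 3160 Ω
  C: Z = 1/(jωC) = -j/(ω·C) = 0 - j1960 Ω
Step 3 — Series combination: Z_total = R + C = 3160 - j1960 Ω = 3719∠-31.8° Ω.

Z = 3160 - j1960 Ω = 3719∠-31.8° Ω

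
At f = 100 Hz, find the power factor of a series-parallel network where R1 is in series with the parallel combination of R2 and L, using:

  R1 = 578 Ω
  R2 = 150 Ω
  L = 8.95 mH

Step 1 — Angular frequency: ω = 2π·f = 2π·100 = 628.3 rad/s.
Step 2 — Component impedances:
  R1: Z = R = 578 Ω
  R2: Z = R = 150 Ω
  L: Z = jωL = j·628.3·0.00895 = 0 + j5.623 Ω
Step 3 — Parallel branch: R2 || L = 1/(1/R2 + 1/L) = 0.2105 + j5.616 Ω.
Step 4 — Series with R1: Z_total = R1 + (R2 || L) = 578.2 + j5.616 Ω = 578.2∠0.6° Ω.
Step 5 — Power factor: PF = cos(φ) = Re(Z)/|Z| = 578.2/578.2 = 1.
Step 6 — Type: Im(Z) = 5.616 ⇒ lagging (phase φ = 0.6°).

PF = 1 (lagging, φ = 0.6°)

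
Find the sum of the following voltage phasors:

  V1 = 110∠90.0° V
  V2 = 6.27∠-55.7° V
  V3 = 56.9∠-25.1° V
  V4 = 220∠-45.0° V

Step 1 — Convert each phasor to rectangular form:
  V1 = 110·(cos(90.0°) + j·sin(90.0°)) = 0 + j110 V
  V2 = 6.27·(cos(-55.7°) + j·sin(-55.7°)) = 3.533 - j5.18 V
  V3 = 56.9·(cos(-25.1°) + j·sin(-25.1°)) = 51.53 - j24.14 V
  V4 = 220·(cos(-45.0°) + j·sin(-45.0°)) = 155.6 - j155.6 V
Step 2 — Sum components: V_total = 210.6 - j74.88 V.
Step 3 — Convert to polar: |V_total| = 223.5 V, ∠V_total = -19.6°.

V_total = 223.5∠-19.6° V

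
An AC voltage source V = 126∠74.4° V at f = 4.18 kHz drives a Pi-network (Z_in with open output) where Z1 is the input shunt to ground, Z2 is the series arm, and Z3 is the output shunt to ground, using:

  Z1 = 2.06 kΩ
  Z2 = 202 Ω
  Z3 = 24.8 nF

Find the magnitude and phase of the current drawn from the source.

Step 1 — Angular frequency: ω = 2π·f = 2π·4180 = 2.626e+04 rad/s.
Step 2 — Component impedances:
  Z1: Z = R = 2060 Ω
  Z2: Z = R = 202 Ω
  Z3: Z = 1/(jωC) = -j/(ω·C) = 0 - j1535 Ω
Step 3 — With open output, the series arm Z2 and the output shunt Z3 appear in series to ground: Z2 + Z3 = 202 - j1535 Ω.
Step 4 — Parallel with input shunt Z1: Z_in = Z1 || (Z2 + Z3) = 775.6 - j871.7 Ω = 1167∠-48.3° Ω.
Step 5 — Source phasor: V = 126∠74.4° V = 33.88 + j121.4 V.
Step 6 — Ohm's law: I = V / Z_total = (33.88 + j121.4) / (775.6 - j871.7) = -0.0584 + j0.09083 A.
Step 7 — Convert to polar: |I| = 0.108 A, ∠I = 122.7°.

I = 0.108∠122.7° A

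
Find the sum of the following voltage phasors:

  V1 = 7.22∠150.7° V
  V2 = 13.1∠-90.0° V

Step 1 — Convert each phasor to rectangular form:
  V1 = 7.22·(cos(150.7°) + j·sin(150.7°)) = -6.296 + j3.533 V
  V2 = 13.1·(cos(-90.0°) + j·sin(-90.0°)) = 0 - j13.1 V
Step 2 — Sum components: V_total = -6.296 - j9.567 V.
Step 3 — Convert to polar: |V_total| = 11.45 V, ∠V_total = -123.4°.

V_total = 11.45∠-123.4° V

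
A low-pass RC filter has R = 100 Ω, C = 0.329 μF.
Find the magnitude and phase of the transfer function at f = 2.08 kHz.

Step 1 — Angular frequency: ω = 2π·2080 = 1.307e+04 rad/s.
Step 2 — Transfer function: H(jω) = 1/(1 + jωRC).
Step 3 — Denominator: 1 + jωRC = 1 + j·1.307e+04·100·3.29e-07 = 1 + j0.43.
Step 4 — H = 0.844 - j0.3629.
Step 5 — Magnitude: |H| = 0.9187 (-0.7 dB); phase: φ = -23.3°.

|H| = 0.9187 (-0.7 dB), φ = -23.3°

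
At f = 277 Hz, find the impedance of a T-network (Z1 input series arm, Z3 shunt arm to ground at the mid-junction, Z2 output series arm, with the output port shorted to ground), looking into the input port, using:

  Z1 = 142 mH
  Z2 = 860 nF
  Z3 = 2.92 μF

Step 1 — Angular frequency: ω = 2π·f = 2π·277 = 1740 rad/s.
Step 2 — Component impedances:
  Z1: Z = jωL = j·1740·0.142 = 0 + j247.1 Ω
  Z2: Z = 1/(jωC) = -j/(ω·C) = 0 - j668.1 Ω
  Z3: Z = 1/(jωC) = -j/(ω·C) = 0 - j196.8 Ω
Step 3 — With the output port shorted to ground, the output series arm Z2 runs from the junction to ground; the shunt arm Z3 also runs from the junction to ground. They appear in parallel: Z3 || Z2 = 0 - j152 Ω.
Step 4 — Series with input arm Z1: Z_in = Z1 + (Z3 || Z2) = 0 + j95.14 Ω = 95.14∠90.0° Ω.

Z = 0 + j95.14 Ω = 95.14∠90.0° Ω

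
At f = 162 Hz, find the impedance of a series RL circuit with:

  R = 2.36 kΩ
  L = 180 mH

Step 1 — Angular frequency: ω = 2π·f = 2π·162 = 1018 rad/s.
Step 2 — Component impedances:
  R: Z = R = 2360 Ω
  L: Z = jωL = j·1018·0.18 = 0 + j183.2 Ω
Step 3 — Series combination: Z_total = R + L = 2360 + j183.2 Ω = 2367∠4.4° Ω.

Z = 2360 + j183.2 Ω = 2367∠4.4° Ω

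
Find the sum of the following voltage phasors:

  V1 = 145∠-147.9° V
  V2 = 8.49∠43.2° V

Step 1 — Convert each phasor to rectangular form:
  V1 = 145·(cos(-147.9°) + j·sin(-147.9°)) = -122.8 - j77.05 V
  V2 = 8.49·(cos(43.2°) + j·sin(43.2°)) = 6.189 + j5.812 V
Step 2 — Sum components: V_total = -116.6 - j71.24 V.
Step 3 — Convert to polar: |V_total| = 136.7 V, ∠V_total = -148.6°.

V_total = 136.7∠-148.6° V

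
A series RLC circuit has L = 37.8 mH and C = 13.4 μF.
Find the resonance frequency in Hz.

Step 1 — Resonance condition Im(Z)=0 gives ω₀ = 1/√(LC).
Step 2 — ω₀ = 1/√(0.0378·1.34e-05) = 1405 rad/s.
Step 3 — f₀ = ω₀/(2π) = 223.6 Hz.

f₀ = 223.6 Hz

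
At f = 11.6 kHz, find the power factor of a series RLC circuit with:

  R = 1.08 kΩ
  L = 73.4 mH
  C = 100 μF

Step 1 — Angular frequency: ω = 2π·f = 2π·1.16e+04 = 7.288e+04 rad/s.
Step 2 — Component impedances:
  R: Z = R = 1080 Ω
  L: Z = jωL = j·7.288e+04·0.0734 = 0 + j5350 Ω
  C: Z = 1/(jωC) = -j/(ω·C) = 0 - j0.1372 Ω
Step 3 — Series combination: Z_total = R + L + C = 1080 + j5350 Ω = 5458∠78.6° Ω.
Step 4 — Power factor: PF = cos(φ) = Re(Z)/|Z| = 1080/5458 = 0.1979.
Step 5 — Type: Im(Z) = 5350 ⇒ lagging (phase φ = 78.6°).

PF = 0.1979 (lagging, φ = 78.6°)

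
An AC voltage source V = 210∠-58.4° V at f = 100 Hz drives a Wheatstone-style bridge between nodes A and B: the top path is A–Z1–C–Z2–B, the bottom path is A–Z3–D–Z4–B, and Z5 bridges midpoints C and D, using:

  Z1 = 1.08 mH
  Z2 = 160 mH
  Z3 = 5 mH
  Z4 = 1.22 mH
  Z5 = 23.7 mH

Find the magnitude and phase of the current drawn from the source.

Step 1 — Angular frequency: ω = 2π·f = 2π·100 = 628.3 rad/s.
Step 2 — Component impedances:
  Z1: Z = jωL = j·628.3·0.00108 = 0 + j0.6786 Ω
  Z2: Z = jωL = j·628.3·0.16 = 0 + j100.5 Ω
  Z3: Z = jωL = j·628.3·0.005 = 0 + j3.142 Ω
  Z4: Z = jωL = j·628.3·0.00122 = 0 + j0.7665 Ω
  Z5: Z = jωL = j·628.3·0.0237 = 0 + j14.89 Ω
Step 3 — Bridge requires nodal analysis (the Z5 bridge couples midpoints C and D, so the two paths cannot be reduced to a simple series/parallel combination). Setting node B to ground and injecting 1 A at node A, the 3-node admittance system at A, C, D solves to V_A = Z_AB = 0 + j3.278 Ω = 3.278∠90.0° Ω.
Step 4 — Source phasor: V = 210∠-58.4° V = 110 - j178.9 V.
Step 5 — Ohm's law: I = V / Z_total = (110 - j178.9) / (0 + j3.278) = -54.56 - j33.56 A.
Step 6 — Convert to polar: |I| = 64.06 A, ∠I = -148.4°.

I = 64.06∠-148.4° A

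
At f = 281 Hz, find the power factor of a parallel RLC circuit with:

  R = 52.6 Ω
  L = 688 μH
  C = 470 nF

Step 1 — Angular frequency: ω = 2π·f = 2π·281 = 1766 rad/s.
Step 2 — Component impedances:
  R: Z = R = 52.6 Ω
  L: Z = jωL = j·1766·0.000688 = 0 + j1.215 Ω
  C: Z = 1/(jωC) = -j/(ω·C) = 0 - j1205 Ω
Step 3 — Parallel combination: 1/Z_total = 1/R + 1/L + 1/C; Z_total = 0.02809 + j1.215 Ω = 1.216∠88.7° Ω.
Step 4 — Power factor: PF = cos(φ) = Re(Z)/|Z| = 0.028094/1.2156 = 0.02311.
Step 5 — Type: Im(Z) = 1.215 ⇒ lagging (phase φ = 88.7°).

PF = 0.02311 (lagging, φ = 88.7°)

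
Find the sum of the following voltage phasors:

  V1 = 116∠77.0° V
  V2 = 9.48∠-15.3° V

Step 1 — Convert each phasor to rectangular form:
  V1 = 116·(cos(77.0°) + j·sin(77.0°)) = 26.09 + j113 V
  V2 = 9.48·(cos(-15.3°) + j·sin(-15.3°)) = 9.144 - j2.502 V
Step 2 — Sum components: V_total = 35.24 + j110.5 V.
Step 3 — Convert to polar: |V_total| = 116 V, ∠V_total = 72.3°.

V_total = 116∠72.3° V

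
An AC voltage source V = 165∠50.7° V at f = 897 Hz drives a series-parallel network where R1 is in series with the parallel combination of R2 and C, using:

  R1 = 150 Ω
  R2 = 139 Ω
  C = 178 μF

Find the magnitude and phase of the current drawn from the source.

Step 1 — Angular frequency: ω = 2π·f = 2π·897 = 5636 rad/s.
Step 2 — Component impedances:
  R1: Z = R = 150 Ω
  R2: Z = R = 139 Ω
  C: Z = 1/(jωC) = -j/(ω·C) = 0 - j0.9968 Ω
Step 3 — Parallel branch: R2 || C = 1/(1/R2 + 1/C) = 0.007148 - j0.9967 Ω.
Step 4 — Series with R1: Z_total = R1 + (R2 || C) = 150 - j0.9967 Ω = 150∠-0.4° Ω.
Step 5 — Source phasor: V = 165∠50.7° V = 104.5 + j127.7 V.
Step 6 — Ohm's law: I = V / Z_total = (104.5 + j127.7) / (150 - j0.9967) = 0.691 + j0.8558 A.
Step 7 — Convert to polar: |I| = 1.1 A, ∠I = 51.1°.

I = 1.1∠51.1° A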